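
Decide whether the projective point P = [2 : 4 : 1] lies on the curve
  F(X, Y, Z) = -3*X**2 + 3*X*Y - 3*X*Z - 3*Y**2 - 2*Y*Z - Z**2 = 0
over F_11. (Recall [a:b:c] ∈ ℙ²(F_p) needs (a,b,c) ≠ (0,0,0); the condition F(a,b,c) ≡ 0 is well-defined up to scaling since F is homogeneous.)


F(2,4,1) ≡ 4 (mod 11); P is NOT on the curve.

Evaluate F(2, 4, 1) term-by-term (mod 11).
  -3*X**2 ↦ -3·4·1·1 = -12
  3*X*Y ↦ 3·2·4·1 = 24
  -3*X*Z ↦ -3·2·1·1 = -6
  -3*Y**2 ↦ -3·1·16·1 = -48
  -2*Y*Z ↦ -2·1·4·1 = -8
  -Z**2 ↦ -1·1·1·1 = -1
Sum: F(2, 4, 1) = (-12) + (24) + (-6) + (-48) + (-8) + (-1) = -51.
Reducing mod 11: -51 ≡ 4 (mod 11).
Since F(a, b, c) ≡ 4 ≠ 0 (mod 11), P does NOT lie on the curve.


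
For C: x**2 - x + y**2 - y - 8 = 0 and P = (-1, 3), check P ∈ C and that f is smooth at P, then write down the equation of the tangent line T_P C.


Tangent line at P: -3*x + 5*y - 18 = 0.

Step 1: f(-1, 3) = 0, so P lies on C.
Step 2: partial derivatives
  f_x(x, y) = 2*x - 1, f_y(x, y) = 2*y - 1.
  f_x(P) = -3, f_y(P) = 5 (gradient nonzero, so P is smooth).
Step 3: tangent line at P: -3·(x − -1) + 5·(y − 3) = 0.
Expanding: -3*x + 5*y - 18 = 0.


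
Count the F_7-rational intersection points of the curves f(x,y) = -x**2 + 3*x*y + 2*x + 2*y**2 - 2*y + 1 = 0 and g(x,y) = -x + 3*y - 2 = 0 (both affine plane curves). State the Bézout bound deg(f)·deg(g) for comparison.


Common zeros: {(4, 2), (5, 0)}; count = 2; Bézout bound = 2.

deg(f) = 2, deg(g) = 1, so Bézout bound = 2.
Scan x ∈ F_7. For each x, list the y ∈ F_7 with f(x, y) ≡ 0 and those with g(x, y) ≡ 0 (mod 7); the common zeros in that column are the intersection.
  x = 0: f ≡ 0 at y ∈ ∅; g ≡ 0 at y ∈ {3}; common: ∅.
  x = 1: f ≡ 0 at y ∈ ∅; g ≡ 0 at y ∈ {1}; common: ∅.
  x = 2: f ≡ 0 at y ∈ {1, 4}; g ≡ 0 at y ∈ {6}; common: ∅.
  x = 3: f ≡ 0 at y ∈ {1, 6}; g ≡ 0 at y ∈ {4}; common: ∅.
  x = 4: f ≡ 0 at y ∈ {0, 2}; g ≡ 0 at y ∈ {2}; common: {2}.
  x = 5: f ≡ 0 at y ∈ {0, 4}; g ≡ 0 at y ∈ {0}; common: {0}.
  x = 6: f ≡ 0 at y ∈ ∅; g ≡ 0 at y ∈ {5}; common: ∅.
Collecting: common zeros = {(4, 2), (5, 0)}, so the count is 2.
Comparison with the Bézout bound: 2 ≤ 2 = deg(f)·deg(g), as expected for curves with no common component (the bound is attained).


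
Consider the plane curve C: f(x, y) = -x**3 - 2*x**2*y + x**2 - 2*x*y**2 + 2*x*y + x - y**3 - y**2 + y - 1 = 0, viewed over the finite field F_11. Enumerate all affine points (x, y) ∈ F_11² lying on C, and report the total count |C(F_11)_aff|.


Affine F_11-points: {(0, 2), (0, 4), (1, 0), (3, 6), (3, 10), (4, 7), (6, 8), (7, 4), (7, 7), (8, 4), (9, 1), (9, 6), (9, 7), (10, 0), (10, 6)}; count = 15.

For each of the 121 pairs (x, y) ∈ F_11², evaluate f(x, y) mod 11. Record the zeros.
  x = 0: [0↦10, 1↦9, 2↦0, 3↦10, 4↦0, 5↦8, 6↦6, 7↦10, 8↦3, 9↦1, 10↦9]  zeros at y ∈ {2, 4}
  x = 1: [0↦0, 1↦8, 2↦4, 3↦4, 4↦2, 5↦3, 6↦1, 7↦1, 8↦8, 9↦5, 10↦8]  zeros at y ∈ {0}
  x = 2: [0↦8, 1↦10, 2↦7, 3↦4, 4↦6, 5↦7, 6↦1, 7↦4, 8↦10, 9↦2, 10↦7]  zeros at y ∈ ∅
  x = 3: [0↦6, 1↦9, 2↦3, 3↦4, 4↦6, 5↦3, 6↦0, 7↦2, 8↦3, 9↦8, 10↦0]  zeros at y ∈ {6, 10}
  x = 4: [0↦10, 1↦10, 2↦8, 3↦9, 4↦7, 5↦7, 6↦3, 7↦0, 8↦3, 9↦6, 10↦3]  zeros at y ∈ {7}
  x = 5: [0↦3, 1↦7, 2↦5, 3↦2, 4↦3, 5↦2, 6↦4, 7↦3, 8↦4, 9↦1, 10↦10]  zeros at y ∈ ∅
  x = 6: [0↦1, 1↦5, 2↦10, 3↦10, 4↦10, 5↦4, 6↦8, 7↦5, 8↦0, 9↦9, 10↦4]  zeros at y ∈ {8}
  x = 7: [0↦9, 1↦9, 2↦6, 3↦5, 4↦0, 5↦7, 6↦9, 7↦0, 8↦7, 9↦2, 10↦1]  zeros at y ∈ {4, 7}
  x = 8: [0↦10, 1↦2, 2↦9, 3↦3, 4↦0, 5↦5, 6↦1, 7↦4, 8↦8, 9↦7, 10↦6]  zeros at y ∈ {4}
  x = 9: [0↦9, 1↦0, 2↦2, 3↦9, 4↦4, 5↦3, 6↦0, 7↦0, 8↦8, 9↦7, 10↦2]  zeros at y ∈ {1, 6, 7}
  x = 10: [0↦0, 1↦8, 2↦1, 3↦6, 4↦6, 5↦6, 6↦0, 7↦4, 8↦1, 9↦7, 10↦5]  zeros at y ∈ {0, 6}
Collecting zeros: affine points = {(0, 2), (0, 4), (1, 0), (3, 6), (3, 10), (4, 7), (6, 8), (7, 4), (7, 7), (8, 4), (9, 1), (9, 6), (9, 7), (10, 0), (10, 6)}.
Total count |C(F_11)_aff| = 15.


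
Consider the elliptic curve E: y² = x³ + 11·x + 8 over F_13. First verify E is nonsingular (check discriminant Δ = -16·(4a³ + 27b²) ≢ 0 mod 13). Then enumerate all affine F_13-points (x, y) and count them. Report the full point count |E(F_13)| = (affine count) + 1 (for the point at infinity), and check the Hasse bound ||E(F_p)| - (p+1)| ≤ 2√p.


Affine points = {(2, 5), (2, 8), (3, 4), (3, 9), (4, 5), (4, 8), (6, 2), (6, 11), (7, 5), (7, 8), (8, 6), (8, 7), (9, 2), (9, 11), (10, 0), (11, 2), (11, 11), (12, 3), (12, 10)}; affine count = 19; |E(F_13)| = 20.

Discriminant check: Δ ∝ 4a³ + 27b² = 4·11³ + 27·8² = 4·1331 + 27·64 ≡ 6 (mod 13). Nonzero ⇒ E is nonsingular.
For each x ∈ F_13, compute rhs = x³ + 11·x + 8 mod 13, then count y ∈ F_13 with y² ≡ rhs.
  x = 0: rhs = 8, matching y values: none (0 points).
  x = 1: rhs = 7, matching y values: none (0 points).
  x = 2: rhs = 12, matching y values: 5, 8 (2 points).
  x = 3: rhs = 3, matching y values: 4, 9 (2 points).
  x = 4: rhs = 12, matching y values: 5, 8 (2 points).
  x = 5: rhs = 6, matching y values: none (0 points).
  x = 6: rhs = 4, matching y values: 2, 11 (2 points).
  x = 7: rhs = 12, matching y values: 5, 8 (2 points).
  x = 8: rhs = 10, matching y values: 6, 7 (2 points).
  x = 9: rhs = 4, matching y values: 2, 11 (2 points).
  x = 10: rhs = 0, matching y values: 0 (1 points).
  x = 11: rhs = 4, matching y values: 2, 11 (2 points).
  x = 12: rhs = 9, matching y values: 3, 10 (2 points).
Total affine count: 19.
Full point count |E(F_13)| = 19 + 1 = 20.
Hasse bound: |20 − (13+1)| = |6| = 6 ≤ 2√13 ≈ 7.2111 ✓.


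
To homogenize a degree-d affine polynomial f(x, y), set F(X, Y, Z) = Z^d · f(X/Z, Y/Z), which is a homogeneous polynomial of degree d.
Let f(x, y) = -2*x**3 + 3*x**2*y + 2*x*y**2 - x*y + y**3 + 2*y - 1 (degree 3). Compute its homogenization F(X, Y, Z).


F(X, Y, Z) = -2*X**3 + 3*X**2*Y + 2*X*Y**2 - X*Y*Z + Y**3 + 2*Y*Z**2 - Z**3

deg(f) = 3.
Substitute x = X/Z, y = Y/Z into f, then multiply by Z^3.
  monomial -2·x^3·y^0 ↦ -2·X^3·Y^0·Z^0.
  monomial 3·x^2·y^1 ↦ 3·X^2·Y^1·Z^0.
  monomial 2·x^1·y^2 ↦ 2·X^1·Y^2·Z^0.
  monomial -1·x^1·y^1 ↦ -1·X^1·Y^1·Z^1.
  monomial 1·x^0·y^3 ↦ 1·X^0·Y^3·Z^0.
  monomial 2·x^0·y^1 ↦ 2·X^0·Y^1·Z^2.
  monomial -1·x^0·y^0 ↦ -1·X^0·Y^0·Z^3.
Collecting: F(X, Y, Z) = -2*X**3 + 3*X**2*Y + 2*X*Y**2 - X*Y*Z + Y**3 + 2*Y*Z**2 - Z**3.


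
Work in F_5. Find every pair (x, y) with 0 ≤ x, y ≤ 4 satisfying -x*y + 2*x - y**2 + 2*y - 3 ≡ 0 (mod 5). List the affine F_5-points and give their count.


Affine F_5-points: {(2, 1), (2, 4), (4, 0), (4, 3)}; count = 4.

For each of the 25 pairs (x, y) ∈ F_5², evaluate f(x, y) mod 5. Record the zeros.
  x = 0: [0↦2, 1↦3, 2↦2, 3↦4, 4↦4]  zeros at y ∈ ∅
  x = 1: [0↦4, 1↦4, 2↦2, 3↦3, 4↦2]  zeros at y ∈ ∅
  x = 2: [0↦1, 1↦0, 2↦2, 3↦2, 4↦0]  zeros at y ∈ {1, 4}
  x = 3: [0↦3, 1↦1, 2↦2, 3↦1, 4↦3]  zeros at y ∈ ∅
  x = 4: [0↦0, 1↦2, 2↦2, 3↦0, 4↦1]  zeros at y ∈ {0, 3}
Collecting zeros: affine points = {(2, 1), (2, 4), (4, 0), (4, 3)}.
Total count |C(F_5)_aff| = 4.


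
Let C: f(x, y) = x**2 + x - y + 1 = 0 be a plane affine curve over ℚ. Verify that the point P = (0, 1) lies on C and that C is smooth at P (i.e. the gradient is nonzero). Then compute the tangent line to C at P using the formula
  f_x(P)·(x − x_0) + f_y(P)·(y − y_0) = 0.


Tangent line at P: x - y + 1 = 0.

Step 1: f(0, 1) = 0, so P lies on C.
Step 2: partial derivatives
  f_x(x, y) = 2*x + 1, f_y(x, y) = -1.
  f_x(P) = 1, f_y(P) = -1 (gradient nonzero, so P is smooth).
Step 3: tangent line at P: 1·(x − 0) + -1·(y − 1) = 0.
Expanding: x - y + 1 = 0.


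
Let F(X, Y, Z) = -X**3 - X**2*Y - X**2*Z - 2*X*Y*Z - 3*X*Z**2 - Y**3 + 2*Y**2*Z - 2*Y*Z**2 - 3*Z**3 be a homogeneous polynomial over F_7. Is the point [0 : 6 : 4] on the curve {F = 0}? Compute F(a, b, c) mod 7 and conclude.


F(0,6,4) ≡ 3 (mod 7); P is NOT on the curve.

Evaluate F(0, 6, 4) term-by-term (mod 7).
  -X**3 ↦ -1·0·1·1 = 0
  -X**2*Y ↦ -1·0·6·1 = 0
  -X**2*Z ↦ -1·0·1·4 = 0
  -2*X*Y*Z ↦ -2·0·6·4 = 0
  -3*X*Z**2 ↦ -3·0·1·16 = 0
  -Y**3 ↦ -1·1·216·1 = -216
  2*Y**2*Z ↦ 2·1·36·4 = 288
  -2*Y*Z**2 ↦ -2·1·6·16 = -192
  -3*Z**3 ↦ -3·1·1·64 = -192
Sum: F(0, 6, 4) = (0) + (0) + (0) + (0) + (0) + (-216) + (288) + (-192) + (-192) = -312.
Reducing mod 7: -312 ≡ 3 (mod 7).
Since F(a, b, c) ≡ 3 ≠ 0 (mod 7), P does NOT lie on the curve.


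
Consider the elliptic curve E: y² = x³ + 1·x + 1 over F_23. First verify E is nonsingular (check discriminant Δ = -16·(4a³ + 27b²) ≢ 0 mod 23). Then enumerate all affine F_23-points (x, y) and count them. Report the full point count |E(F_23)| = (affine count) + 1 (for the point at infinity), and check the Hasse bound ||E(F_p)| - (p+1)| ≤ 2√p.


Affine points = {(0, 1), (0, 22), (1, 7), (1, 16), (3, 10), (3, 13), (4, 0), (5, 4), (5, 19), (6, 4), (6, 19), (7, 11), (7, 12), (9, 7), (9, 16), (11, 3), (11, 20), (12, 4), (12, 19), (13, 7), (13, 16), (17, 3), (17, 20), (18, 3), (18, 20), (19, 5), (19, 18)}; affine count = 27; |E(F_23)| = 28.

Discriminant check: Δ ∝ 4a³ + 27b² = 4·1³ + 27·1² = 4·1 + 27·1 ≡ 8 (mod 23). Nonzero ⇒ E is nonsingular.
For each x ∈ F_23, compute rhs = x³ + 1·x + 1 mod 23, then count y ∈ F_23 with y² ≡ rhs.
  x = 0: rhs = 1, matching y values: 1, 22 (2 points).
  x = 1: rhs = 3, matching y values: 7, 16 (2 points).
  x = 2: rhs = 11, matching y values: none (0 points).
  x = 3: rhs = 8, matching y values: 10, 13 (2 points).
  x = 4: rhs = 0, matching y values: 0 (1 points).
  x = 5: rhs = 16, matching y values: 4, 19 (2 points).
  x = 6: rhs = 16, matching y values: 4, 19 (2 points).
  x = 7: rhs = 6, matching y values: 11, 12 (2 points).
  x = 8: rhs = 15, matching y values: none (0 points).
  x = 9: rhs = 3, matching y values: 7, 16 (2 points).
  x = 10: rhs = 22, matching y values: none (0 points).
  x = 11: rhs = 9, matching y values: 3, 20 (2 points).
  x = 12: rhs = 16, matching y values: 4, 19 (2 points).
  x = 13: rhs = 3, matching y values: 7, 16 (2 points).
  x = 14: rhs = 22, matching y values: none (0 points).
  x = 15: rhs = 10, matching y values: none (0 points).
  x = 16: rhs = 19, matching y values: none (0 points).
  x = 17: rhs = 9, matching y values: 3, 20 (2 points).
  x = 18: rhs = 9, matching y values: 3, 20 (2 points).
  x = 19: rhs = 2, matching y values: 5, 18 (2 points).
  x = 20: rhs = 17, matching y values: none (0 points).
  x = 21: rhs = 14, matching y values: none (0 points).
  x = 22: rhs = 22, matching y values: none (0 points).
Total affine count: 27.
Full point count |E(F_23)| = 27 + 1 = 28.
Hasse bound: |28 − (23+1)| = |4| = 4 ≤ 2√23 ≈ 9.5917 ✓.


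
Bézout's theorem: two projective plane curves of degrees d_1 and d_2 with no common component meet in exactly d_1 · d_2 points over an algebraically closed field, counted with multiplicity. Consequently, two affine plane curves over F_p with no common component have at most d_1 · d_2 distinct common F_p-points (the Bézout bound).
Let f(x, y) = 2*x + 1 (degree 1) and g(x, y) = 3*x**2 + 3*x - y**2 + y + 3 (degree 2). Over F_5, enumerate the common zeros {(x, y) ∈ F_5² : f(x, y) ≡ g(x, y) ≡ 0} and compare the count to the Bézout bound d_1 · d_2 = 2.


Common zeros: {(2, 3)}; count = 1; Bézout bound = 2.

deg(f) = 1, deg(g) = 2, so Bézout bound = 2.
Scan x ∈ F_5. For each x, list the y ∈ F_5 with f(x, y) ≡ 0 and those with g(x, y) ≡ 0 (mod 5); the common zeros in that column are the intersection.
  x = 0: f ≡ 0 at y ∈ ∅; g ≡ 0 at y ∈ ∅; common: ∅.
  x = 1: f ≡ 0 at y ∈ ∅; g ≡ 0 at y ∈ ∅; common: ∅.
  x = 2: f ≡ 0 at y ∈ {0, 1, 2, 3, 4}; g ≡ 0 at y ∈ {3}; common: {3}.
  x = 3: f ≡ 0 at y ∈ ∅; g ≡ 0 at y ∈ ∅; common: ∅.
  x = 4: f ≡ 0 at y ∈ ∅; g ≡ 0 at y ∈ ∅; common: ∅.
Collecting: common zeros = {(2, 3)}, so the count is 1.
Comparison with the Bézout bound: 1 ≤ 2 = deg(f)·deg(g), as expected for curves with no common component (the affine F_5-count falls short of the bound because intersections may lie at infinity, over extension fields, or carry multiplicity).


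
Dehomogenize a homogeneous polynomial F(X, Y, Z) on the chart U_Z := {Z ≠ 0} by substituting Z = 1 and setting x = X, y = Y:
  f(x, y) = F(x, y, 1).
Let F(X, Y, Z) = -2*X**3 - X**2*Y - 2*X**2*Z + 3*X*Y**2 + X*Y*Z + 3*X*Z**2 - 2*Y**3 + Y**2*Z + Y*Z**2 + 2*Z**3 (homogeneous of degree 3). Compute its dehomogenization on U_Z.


f(x, y) = -2*x**3 - x**2*y - 2*x**2 + 3*x*y**2 + x*y + 3*x - 2*y**3 + y**2 + y + 2

On U_Z we set Z = 1. Each monomial c·X^i·Y^j·Z^k in F becomes c·x^i·y^j·1^k = c·x^i·y^j.
Substituting Z = 1: F(X, Y, 1) = -2*x**3 - x**2*y - 2*x**2 + 3*x*y**2 + x*y + 3*x - 2*y**3 + y**2 + y + 2.
Note: deg(f) ≤ deg(F) = 3; strict inequality happens when F is divisible by Z (lost terms).


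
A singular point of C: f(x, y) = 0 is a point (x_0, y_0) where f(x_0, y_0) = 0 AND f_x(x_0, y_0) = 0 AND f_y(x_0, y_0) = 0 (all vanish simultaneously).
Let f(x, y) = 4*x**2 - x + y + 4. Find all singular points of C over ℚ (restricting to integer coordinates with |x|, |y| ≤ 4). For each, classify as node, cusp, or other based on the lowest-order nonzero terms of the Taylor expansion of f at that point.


No singular points in the scanned grid; C is smooth there.

Compute partial derivatives:
  f_x = 8*x - 1.
  f_y = 1.
f_y = 1 is a nonzero constant, so f_y never vanishes: no point (x, y) can satisfy f = f_x = f_y = 0. In particular no (x, y) ∈ {−4, ..., 4}² is singular; the curve is smooth.


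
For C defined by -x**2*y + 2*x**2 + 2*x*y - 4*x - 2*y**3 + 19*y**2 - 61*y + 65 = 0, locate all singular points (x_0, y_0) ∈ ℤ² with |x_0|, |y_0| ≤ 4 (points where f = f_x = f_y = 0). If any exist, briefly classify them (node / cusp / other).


Singular points: {(1, 3)}; classification: node.

Compute partial derivatives:
  f_x = -2*x*y + 4*x + 2*y - 4.
  f_y = -x**2 + 2*x - 6*y**2 + 38*y - 61.
Scan x_0 ∈ {−4, ..., 4}. For each x_0, f_y(x_0, y) is a polynomial in y; find its integer roots y ∈ {−4, ..., 4}, then test f_x and f at those candidates.
  x = -4: f_y(-4, y) = -6*y**2 + 38*y - 85; no integer root y with |y| ≤ 4.
  x = -3: f_y(-3, y) = -6*y**2 + 38*y - 76; no integer root y with |y| ≤ 4.
  x = -2: f_y(-2, y) = -6*y**2 + 38*y - 69; no integer root y with |y| ≤ 4.
  x = -1: f_y(-1, y) = -6*y**2 + 38*y - 64; no integer root y with |y| ≤ 4.
  x = 0: f_y(0, y) = -6*y**2 + 38*y - 61; no integer root y with |y| ≤ 4.
  x = 1: f_y(1, y) = -6*y**2 + 38*y - 60; vanishes at y ∈ {3}. (1, 3): f_x = 0, f = 0 — SINGULAR.
  x = 2: f_y(2, y) = -6*y**2 + 38*y - 61; no integer root y with |y| ≤ 4.
  x = 3: f_y(3, y) = -6*y**2 + 38*y - 64; no integer root y with |y| ≤ 4.
  x = 4: f_y(4, y) = -6*y**2 + 38*y - 69; no integer root y with |y| ≤ 4.
Only singular point on the grid: (1, 3).
Classify: substitute x = 1 + u, y = 3 + v and expand: f = -u**2*v - u**2 - 2*v**3 + v**2.
No constant or linear terms (consistent with a singular point). Quadratic part: -u**2 + v**2. Cubic part: -u**2*v - 2*v**3.
The quadratic part v**2 - u**2 = (v − u)(v + u) splits into two distinct linear factors, so there are two distinct tangent lines y − 3 = ±(x − 1) — this is a node (ordinary double point).
Classification: node.


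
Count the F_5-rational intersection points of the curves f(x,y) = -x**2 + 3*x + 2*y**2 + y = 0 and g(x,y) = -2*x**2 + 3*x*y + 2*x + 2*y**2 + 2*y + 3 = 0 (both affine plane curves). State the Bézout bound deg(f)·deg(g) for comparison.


Common zeros: {(0, 2), (1, 1)}; count = 2; Bézout bound = 4.

deg(f) = 2, deg(g) = 2, so Bézout bound = 4.
Scan x ∈ F_5. For each x, list the y ∈ F_5 with f(x, y) ≡ 0 and those with g(x, y) ≡ 0 (mod 5); the common zeros in that column are the intersection.
  x = 0: f ≡ 0 at y ∈ {0, 2}; g ≡ 0 at y ∈ {2}; common: {2}.
  x = 1: f ≡ 0 at y ∈ {1}; g ≡ 0 at y ∈ {1, 4}; common: {1}.
  x = 2: f ≡ 0 at y ∈ {1}; g ≡ 0 at y ∈ ∅; common: ∅.
  x = 3: f ≡ 0 at y ∈ {0, 2}; g ≡ 0 at y ∈ ∅; common: ∅.
  x = 4: f ≡ 0 at y ∈ ∅; g ≡ 0 at y ∈ {1, 2}; common: ∅.
Collecting: common zeros = {(0, 2), (1, 1)}, so the count is 2.
Comparison with the Bézout bound: 2 ≤ 4 = deg(f)·deg(g), as expected for curves with no common component (the affine F_5-count falls short of the bound because intersections may lie at infinity, over extension fields, or carry multiplicity).


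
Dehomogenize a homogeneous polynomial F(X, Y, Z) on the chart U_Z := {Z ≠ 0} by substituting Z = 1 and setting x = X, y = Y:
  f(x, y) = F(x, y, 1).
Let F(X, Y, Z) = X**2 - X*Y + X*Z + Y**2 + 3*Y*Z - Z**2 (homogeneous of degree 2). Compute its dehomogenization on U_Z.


f(x, y) = x**2 - x*y + x + y**2 + 3*y - 1

On U_Z we set Z = 1. Each monomial c·X^i·Y^j·Z^k in F becomes c·x^i·y^j·1^k = c·x^i·y^j.
Substituting Z = 1: F(X, Y, 1) = x**2 - x*y + x + y**2 + 3*y - 1.
Note: deg(f) ≤ deg(F) = 2; strict inequality happens when F is divisible by Z (lost terms).


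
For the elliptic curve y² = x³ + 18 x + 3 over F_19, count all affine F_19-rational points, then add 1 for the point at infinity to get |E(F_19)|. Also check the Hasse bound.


Affine points = {(2, 3), (2, 16), (4, 5), (4, 14), (5, 3), (5, 16), (6, 2), (6, 17), (7, 4), (7, 15), (9, 1), (9, 18), (10, 9), (10, 10), (12, 3), (12, 16), (14, 4), (14, 15), (15, 0), (16, 6), (16, 13), (17, 4), (17, 15)}; affine count = 23; |E(F_19)| = 24.

Discriminant check: Δ ∝ 4a³ + 27b² = 4·18³ + 27·3² = 4·5832 + 27·9 ≡ 11 (mod 19). Nonzero ⇒ E is nonsingular.
For each x ∈ F_19, compute rhs = x³ + 18·x + 3 mod 19, then count y ∈ F_19 with y² ≡ rhs.
  x = 0: rhs = 3, matching y values: none (0 points).
  x = 1: rhs = 3, matching y values: none (0 points).
  x = 2: rhs = 9, matching y values: 3, 16 (2 points).
  x = 3: rhs = 8, matching y values: none (0 points).
  x = 4: rhs = 6, matching y values: 5, 14 (2 points).
  x = 5: rhs = 9, matching y values: 3, 16 (2 points).
  x = 6: rhs = 4, matching y values: 2, 17 (2 points).
  x = 7: rhs = 16, matching y values: 4, 15 (2 points).
  x = 8: rhs = 13, matching y values: none (0 points).
  x = 9: rhs = 1, matching y values: 1, 18 (2 points).
  x = 10: rhs = 5, matching y values: 9, 10 (2 points).
  x = 11: rhs = 12, matching y values: none (0 points).
  x = 12: rhs = 9, matching y values: 3, 16 (2 points).
  x = 13: rhs = 2, matching y values: none (0 points).
  x = 14: rhs = 16, matching y values: 4, 15 (2 points).
  x = 15: rhs = 0, matching y values: 0 (1 points).
  x = 16: rhs = 17, matching y values: 6, 13 (2 points).
  x = 17: rhs = 16, matching y values: 4, 15 (2 points).
  x = 18: rhs = 3, matching y values: none (0 points).
Total affine count: 23.
Full point count |E(F_19)| = 23 + 1 = 24.
Hasse bound: |24 − (19+1)| = |4| = 4 ≤ 2√19 ≈ 8.7178 ✓.


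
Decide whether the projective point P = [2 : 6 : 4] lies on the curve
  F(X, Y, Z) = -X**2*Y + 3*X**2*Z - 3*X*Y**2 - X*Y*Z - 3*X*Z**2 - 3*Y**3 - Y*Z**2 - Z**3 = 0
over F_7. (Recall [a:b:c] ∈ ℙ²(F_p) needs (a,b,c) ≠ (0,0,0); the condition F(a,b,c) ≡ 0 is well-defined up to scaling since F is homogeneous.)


F(2,6,4) ≡ 4 (mod 7); P is NOT on the curve.

Evaluate F(2, 6, 4) term-by-term (mod 7).
  -X**2*Y ↦ -1·4·6·1 = -24
  3*X**2*Z ↦ 3·4·1·4 = 48
  -3*X*Y**2 ↦ -3·2·36·1 = -216
  -X*Y*Z ↦ -1·2·6·4 = -48
  -3*X*Z**2 ↦ -3·2·1·16 = -96
  -3*Y**3 ↦ -3·1·216·1 = -648
  -Y*Z**2 ↦ -1·1·6·16 = -96
  -Z**3 ↦ -1·1·1·64 = -64
Sum: F(2, 6, 4) = (-24) + (48) + (-216) + (-48) + (-96) + (-648) + (-96) + (-64) = -1144.
Reducing mod 7: -1144 ≡ 4 (mod 7).
Since F(a, b, c) ≡ 4 ≠ 0 (mod 7), P does NOT lie on the curve.


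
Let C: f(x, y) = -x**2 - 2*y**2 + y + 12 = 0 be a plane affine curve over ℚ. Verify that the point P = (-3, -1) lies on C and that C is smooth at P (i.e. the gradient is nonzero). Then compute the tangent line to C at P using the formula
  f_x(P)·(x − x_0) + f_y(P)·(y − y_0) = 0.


Tangent line at P: 6*x + 5*y + 23 = 0.

Step 1: f(-3, -1) = 0, so P lies on C.
Step 2: partial derivatives
  f_x(x, y) = -2*x, f_y(x, y) = 1 - 4*y.
  f_x(P) = 6, f_y(P) = 5 (gradient nonzero, so P is smooth).
Step 3: tangent line at P: 6·(x − -3) + 5·(y − -1) = 0.
Expanding: 6*x + 5*y + 23 = 0.


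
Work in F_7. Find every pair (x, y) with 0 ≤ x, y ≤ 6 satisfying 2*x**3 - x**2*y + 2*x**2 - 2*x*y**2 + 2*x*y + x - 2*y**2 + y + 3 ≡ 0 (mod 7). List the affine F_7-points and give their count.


Affine F_7-points: {(0, 5), (0, 6), (2, 2), (2, 4), (3, 2), (3, 3), (4, 3), (4, 4), (5, 0), (6, 1)}; count = 10.

For each of the 49 pairs (x, y) ∈ F_7², evaluate f(x, y) mod 7. Record the zeros.
  x = 0: [0↦3, 1↦2, 2↦4, 3↦2, 4↦3, 5↦0, 6↦0]  zeros at y ∈ {5, 6}
  x = 1: [0↦1, 1↦6, 2↦3, 3↦6, 4↦1, 5↦2, 6↦2]  zeros at y ∈ ∅
  x = 2: [0↦1, 1↦3, 2↦0, 3↦6, 4↦0, 5↦3, 6↦1]  zeros at y ∈ {2, 4}
  x = 3: [0↦1, 1↦5, 2↦0, 3↦0, 4↦5, 5↦1, 6↦2]  zeros at y ∈ {2, 3}
  x = 4: [0↦6, 1↦3, 2↦1, 3↦0, 4↦0, 5↦1, 6↦3]  zeros at y ∈ {3, 4}
  x = 5: [0↦0, 1↦2, 2↦1, 3↦4, 4↦4, 5↦1, 6↦2]  zeros at y ∈ {0}
  x = 6: [0↦2, 1↦0, 2↦5, 3↦3, 4↦1, 5↦6, 6↦4]  zeros at y ∈ {1}
Collecting zeros: affine points = {(0, 5), (0, 6), (2, 2), (2, 4), (3, 2), (3, 3), (4, 3), (4, 4), (5, 0), (6, 1)}.
Total count |C(F_7)_aff| = 10.


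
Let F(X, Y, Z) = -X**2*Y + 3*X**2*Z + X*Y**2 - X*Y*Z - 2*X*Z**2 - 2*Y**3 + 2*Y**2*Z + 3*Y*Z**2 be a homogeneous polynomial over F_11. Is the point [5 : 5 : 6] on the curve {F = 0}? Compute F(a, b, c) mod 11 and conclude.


F(5,5,6) ≡ 2 (mod 11); P is NOT on the curve.

Evaluate F(5, 5, 6) term-by-term (mod 11).
  -X**2*Y ↦ -1·25·5·1 = -125
  3*X**2*Z ↦ 3·25·1·6 = 450
  X*Y**2 ↦ 1·5·25·1 = 125
  -X*Y*Z ↦ -1·5·5·6 = -150
  -2*X*Z**2 ↦ -2·5·1·36 = -360
  -2*Y**3 ↦ -2·1·125·1 = -250
  2*Y**2*Z ↦ 2·1·25·6 = 300
  3*Y*Z**2 ↦ 3·1·5·36 = 540
Sum: F(5, 5, 6) = (-125) + (450) + (125) + (-150) + (-360) + (-250) + (300) + (540) = 530.
Reducing mod 11: 530 ≡ 2 (mod 11).
Since F(a, b, c) ≡ 2 ≠ 0 (mod 11), P does NOT lie on the curve.


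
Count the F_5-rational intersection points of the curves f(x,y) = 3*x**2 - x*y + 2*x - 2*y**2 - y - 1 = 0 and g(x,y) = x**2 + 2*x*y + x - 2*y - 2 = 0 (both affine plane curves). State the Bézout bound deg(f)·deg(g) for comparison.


Common zeros: {(1, 1), (1, 3)}; count = 2; Bézout bound = 4.

deg(f) = 2, deg(g) = 2, so Bézout bound = 4.
Scan x ∈ F_5. For each x, list the y ∈ F_5 with f(x, y) ≡ 0 and those with g(x, y) ≡ 0 (mod 5); the common zeros in that column are the intersection.
  x = 0: f ≡ 0 at y ∈ ∅; g ≡ 0 at y ∈ {4}; common: ∅.
  x = 1: f ≡ 0 at y ∈ {1, 3}; g ≡ 0 at y ∈ {0, 1, 2, 3, 4}; common: {1, 3}.
  x = 2: f ≡ 0 at y ∈ {0, 1}; g ≡ 0 at y ∈ {3}; common: ∅.
  x = 3: f ≡ 0 at y ∈ ∅; g ≡ 0 at y ∈ {0}; common: ∅.
  x = 4: f ≡ 0 at y ∈ {0}; g ≡ 0 at y ∈ {2}; common: ∅.
Collecting: common zeros = {(1, 1), (1, 3)}, so the count is 2.
Comparison with the Bézout bound: 2 ≤ 4 = deg(f)·deg(g), as expected for curves with no common component (the affine F_5-count falls short of the bound because intersections may lie at infinity, over extension fields, or carry multiplicity).


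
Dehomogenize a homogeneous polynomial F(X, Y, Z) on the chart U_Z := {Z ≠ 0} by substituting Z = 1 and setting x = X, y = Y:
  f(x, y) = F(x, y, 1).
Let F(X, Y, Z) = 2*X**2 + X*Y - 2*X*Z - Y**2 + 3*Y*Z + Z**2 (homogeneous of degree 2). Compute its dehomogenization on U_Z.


f(x, y) = 2*x**2 + x*y - 2*x - y**2 + 3*y + 1

On U_Z we set Z = 1. Each monomial c·X^i·Y^j·Z^k in F becomes c·x^i·y^j·1^k = c·x^i·y^j.
Substituting Z = 1: F(X, Y, 1) = 2*x**2 + x*y - 2*x - y**2 + 3*y + 1.
Note: deg(f) ≤ deg(F) = 2; strict inequality happens when F is divisible by Z (lost terms).


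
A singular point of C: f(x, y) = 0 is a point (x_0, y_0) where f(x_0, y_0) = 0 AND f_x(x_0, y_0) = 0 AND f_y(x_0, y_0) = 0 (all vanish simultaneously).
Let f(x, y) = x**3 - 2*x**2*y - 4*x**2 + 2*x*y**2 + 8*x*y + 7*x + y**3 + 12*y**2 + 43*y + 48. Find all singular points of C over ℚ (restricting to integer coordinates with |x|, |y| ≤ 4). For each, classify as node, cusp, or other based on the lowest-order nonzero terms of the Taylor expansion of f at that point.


Singular points: {(-1, -3)}; classification: node.

Compute partial derivatives:
  f_x = 3*x**2 - 4*x*y - 8*x + 2*y**2 + 8*y + 7.
  f_y = -2*x**2 + 4*x*y + 8*x + 3*y**2 + 24*y + 43.
Scan x_0 ∈ {−4, ..., 4}. For each x_0, f_y(x_0, y) is a polynomial in y; find its integer roots y ∈ {−4, ..., 4}, then test f_x and f at those candidates.
  x = -4: f_y(-4, y) = 3*y**2 + 8*y - 21; no integer root y with |y| ≤ 4.
  x = -3: f_y(-3, y) = 3*y**2 + 12*y + 1; no integer root y with |y| ≤ 4.
  x = -2: f_y(-2, y) = 3*y**2 + 16*y + 19; no integer root y with |y| ≤ 4.
  x = -1: f_y(-1, y) = 3*y**2 + 20*y + 33; vanishes at y ∈ {-3}. (-1, -3): f_x = 0, f = 0 — SINGULAR.
  x = 0: f_y(0, y) = 3*y**2 + 24*y + 43; no integer root y with |y| ≤ 4.
  x = 1: f_y(1, y) = 3*y**2 + 28*y + 49; no integer root y with |y| ≤ 4.
  x = 2: f_y(2, y) = 3*y**2 + 32*y + 51; no integer root y with |y| ≤ 4.
  x = 3: f_y(3, y) = 3*y**2 + 36*y + 49; no integer root y with |y| ≤ 4.
  x = 4: f_y(4, y) = 3*y**2 + 40*y + 43; no integer root y with |y| ≤ 4.
Only singular point on the grid: (-1, -3).
Classify: substitute x = -1 + u, y = -3 + v and expand: f = u**3 - 2*u**2*v - u**2 + 2*u*v**2 + v**3 + v**2.
No constant or linear terms (consistent with a singular point). Quadratic part: -u**2 + v**2. Cubic part: u**3 - 2*u**2*v + 2*u*v**2 + v**3.
The quadratic part v**2 - u**2 = (v − u)(v + u) splits into two distinct linear factors, so there are two distinct tangent lines y − -3 = ±(x − -1) — this is a node (ordinary double point).
Classification: node.


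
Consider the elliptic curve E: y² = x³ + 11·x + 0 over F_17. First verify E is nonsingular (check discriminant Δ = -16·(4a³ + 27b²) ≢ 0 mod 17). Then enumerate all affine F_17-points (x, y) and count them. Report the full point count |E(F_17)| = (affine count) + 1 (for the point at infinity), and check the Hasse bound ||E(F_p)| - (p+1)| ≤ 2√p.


Affine points = {(0, 0), (2, 8), (2, 9), (3, 3), (3, 14), (14, 5), (14, 12), (15, 2), (15, 15)}; affine count = 9; |E(F_17)| = 10.

Discriminant check: Δ ∝ 4a³ + 27b² = 4·11³ + 27·0² = 4·1331 + 27·0 ≡ 3 (mod 17). Nonzero ⇒ E is nonsingular.
For each x ∈ F_17, compute rhs = x³ + 11·x + 0 mod 17, then count y ∈ F_17 with y² ≡ rhs.
  x = 0: rhs = 0, matching y values: 0 (1 points).
  x = 1: rhs = 12, matching y values: none (0 points).
  x = 2: rhs = 13, matching y values: 8, 9 (2 points).
  x = 3: rhs = 9, matching y values: 3, 14 (2 points).
  x = 4: rhs = 6, matching y values: none (0 points).
  x = 5: rhs = 10, matching y values: none (0 points).
  x = 6: rhs = 10, matching y values: none (0 points).
  x = 7: rhs = 12, matching y values: none (0 points).
  x = 8: rhs = 5, matching y values: none (0 points).
  x = 9: rhs = 12, matching y values: none (0 points).
  x = 10: rhs = 5, matching y values: none (0 points).
  x = 11: rhs = 7, matching y values: none (0 points).
  x = 12: rhs = 7, matching y values: none (0 points).
  x = 13: rhs = 11, matching y values: none (0 points).
  x = 14: rhs = 8, matching y values: 5, 12 (2 points).
  x = 15: rhs = 4, matching y values: 2, 15 (2 points).
  x = 16: rhs = 5, matching y values: none (0 points).
Total affine count: 9.
Full point count |E(F_17)| = 9 + 1 = 10.
Hasse bound: |10 − (17+1)| = |-8| = 8 ≤ 2√17 ≈ 8.2462 ✓.


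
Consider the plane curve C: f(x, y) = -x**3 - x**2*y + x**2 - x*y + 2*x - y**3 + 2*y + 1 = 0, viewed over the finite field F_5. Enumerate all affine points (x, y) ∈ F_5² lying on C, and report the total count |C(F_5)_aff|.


Affine F_5-points: {(0, 3), (0, 4), (1, 2), (2, 2), (3, 4), (4, 3), (4, 4)}; count = 7.

For each of the 25 pairs (x, y) ∈ F_5², evaluate f(x, y) mod 5. Record the zeros.
  x = 0: [0↦1, 1↦2, 2↦2, 3↦0, 4↦0]  zeros at y ∈ {3, 4}
  x = 1: [0↦3, 1↦2, 2↦0, 3↦1, 4↦4]  zeros at y ∈ {2}
  x = 2: [0↦1, 1↦1, 2↦0, 3↦2, 4↦1]  zeros at y ∈ {2}
  x = 3: [0↦4, 1↦3, 2↦1, 3↦2, 4↦0]  zeros at y ∈ {4}
  x = 4: [0↦1, 1↦2, 2↦2, 3↦0, 4↦0]  zeros at y ∈ {3, 4}
Collecting zeros: affine points = {(0, 3), (0, 4), (1, 2), (2, 2), (3, 4), (4, 3), (4, 4)}.
Total count |C(F_5)_aff| = 7.


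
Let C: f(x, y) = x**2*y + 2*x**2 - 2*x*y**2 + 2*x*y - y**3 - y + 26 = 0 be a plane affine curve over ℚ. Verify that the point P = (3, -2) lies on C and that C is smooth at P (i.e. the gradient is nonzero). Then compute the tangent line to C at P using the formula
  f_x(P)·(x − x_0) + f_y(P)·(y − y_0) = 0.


Tangent line at P: -12*x + 26*y + 88 = 0.

Step 1: f(3, -2) = 0, so P lies on C.
Step 2: partial derivatives
  f_x(x, y) = 2*x*y + 4*x - 2*y**2 + 2*y, f_y(x, y) = x**2 - 4*x*y + 2*x - 3*y**2 - 1.
  f_x(P) = -12, f_y(P) = 26 (gradient nonzero, so P is smooth).
Step 3: tangent line at P: -12·(x − 3) + 26·(y − -2) = 0.
Expanding: -12*x + 26*y + 88 = 0.


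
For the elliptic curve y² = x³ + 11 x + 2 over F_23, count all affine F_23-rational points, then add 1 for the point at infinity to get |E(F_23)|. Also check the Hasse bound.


Affine points = {(0, 5), (0, 18), (2, 3), (2, 20), (3, 4), (3, 19), (4, 8), (4, 15), (6, 10), (6, 13), (7, 10), (7, 13), (8, 2), (8, 21), (9, 5), (9, 18), (10, 10), (10, 13), (14, 5), (14, 18), (15, 0), (18, 11), (18, 12), (19, 3), (19, 20), (21, 8), (21, 15), (22, 6), (22, 17)}; affine count = 29; |E(F_23)| = 30.

Discriminant check: Δ ∝ 4a³ + 27b² = 4·11³ + 27·2² = 4·1331 + 27·4 ≡ 4 (mod 23). Nonzero ⇒ E is nonsingular.
For each x ∈ F_23, compute rhs = x³ + 11·x + 2 mod 23, then count y ∈ F_23 with y² ≡ rhs.
  x = 0: rhs = 2, matching y values: 5, 18 (2 points).
  x = 1: rhs = 14, matching y values: none (0 points).
  x = 2: rhs = 9, matching y values: 3, 20 (2 points).
  x = 3: rhs = 16, matching y values: 4, 19 (2 points).
  x = 4: rhs = 18, matching y values: 8, 15 (2 points).
  x = 5: rhs = 21, matching y values: none (0 points).
  x = 6: rhs = 8, matching y values: 10, 13 (2 points).
  x = 7: rhs = 8, matching y values: 10, 13 (2 points).
  x = 8: rhs = 4, matching y values: 2, 21 (2 points).
  x = 9: rhs = 2, matching y values: 5, 18 (2 points).
  x = 10: rhs = 8, matching y values: 10, 13 (2 points).
  x = 11: rhs = 5, matching y values: none (0 points).
  x = 12: rhs = 22, matching y values: none (0 points).
  x = 13: rhs = 19, matching y values: none (0 points).
  x = 14: rhs = 2, matching y values: 5, 18 (2 points).
  x = 15: rhs = 0, matching y values: 0 (1 points).
  x = 16: rhs = 19, matching y values: none (0 points).
  x = 17: rhs = 19, matching y values: none (0 points).
  x = 18: rhs = 6, matching y values: 11, 12 (2 points).
  x = 19: rhs = 9, matching y values: 3, 20 (2 points).
  x = 20: rhs = 11, matching y values: none (0 points).
  x = 21: rhs = 18, matching y values: 8, 15 (2 points).
  x = 22: rhs = 13, matching y values: 6, 17 (2 points).
Total affine count: 29.
Full point count |E(F_23)| = 29 + 1 = 30.
Hasse bound: |30 − (23+1)| = |6| = 6 ≤ 2√23 ≈ 9.5917 ✓.


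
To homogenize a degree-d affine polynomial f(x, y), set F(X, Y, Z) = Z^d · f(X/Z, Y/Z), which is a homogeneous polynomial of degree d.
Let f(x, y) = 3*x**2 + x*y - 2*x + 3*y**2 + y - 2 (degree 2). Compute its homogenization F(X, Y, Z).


F(X, Y, Z) = 3*X**2 + X*Y - 2*X*Z + 3*Y**2 + Y*Z - 2*Z**2

deg(f) = 2.
Substitute x = X/Z, y = Y/Z into f, then multiply by Z^2.
  monomial 3·x^2·y^0 ↦ 3·X^2·Y^0·Z^0.
  monomial 1·x^1·y^1 ↦ 1·X^1·Y^1·Z^0.
  monomial -2·x^1·y^0 ↦ -2·X^1·Y^0·Z^1.
  monomial 3·x^0·y^2 ↦ 3·X^0·Y^2·Z^0.
  monomial 1·x^0·y^1 ↦ 1·X^0·Y^1·Z^1.
  monomial -2·x^0·y^0 ↦ -2·X^0·Y^0·Z^2.
Collecting: F(X, Y, Z) = 3*X**2 + X*Y - 2*X*Z + 3*Y**2 + Y*Z - 2*Z**2.


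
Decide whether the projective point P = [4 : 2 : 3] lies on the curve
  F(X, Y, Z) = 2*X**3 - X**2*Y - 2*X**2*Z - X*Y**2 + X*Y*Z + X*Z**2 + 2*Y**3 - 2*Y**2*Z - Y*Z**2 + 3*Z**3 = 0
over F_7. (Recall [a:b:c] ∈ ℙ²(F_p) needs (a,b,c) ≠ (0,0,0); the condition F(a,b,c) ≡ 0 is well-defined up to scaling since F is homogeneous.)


F(4,2,3) ≡ 1 (mod 7); P is NOT on the curve.

Evaluate F(4, 2, 3) term-by-term (mod 7).
  2*X**3 ↦ 2·64·1·1 = 128
  -X**2*Y ↦ -1·16·2·1 = -32
  -2*X**2*Z ↦ -2·16·1·3 = -96
  -X*Y**2 ↦ -1·4·4·1 = -16
  X*Y*Z ↦ 1·4·2·3 = 24
  X*Z**2 ↦ 1·4·1·9 = 36
  2*Y**3 ↦ 2·1·8·1 = 16
  -2*Y**2*Z ↦ -2·1·4·3 = -24
  -Y*Z**2 ↦ -1·1·2·9 = -18
  3*Z**3 ↦ 3·1·1·27 = 81
Sum: F(4, 2, 3) = (128) + (-32) + (-96) + (-16) + (24) + (36) + (16) + (-24) + (-18) + (81) = 99.
Reducing mod 7: 99 ≡ 1 (mod 7).
Since F(a, b, c) ≡ 1 ≠ 0 (mod 7), P does NOT lie on the curve.


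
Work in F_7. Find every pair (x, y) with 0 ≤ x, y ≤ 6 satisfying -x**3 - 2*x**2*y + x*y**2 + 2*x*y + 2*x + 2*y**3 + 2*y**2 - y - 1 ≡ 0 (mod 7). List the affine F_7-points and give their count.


Affine F_7-points: {(0, 2), (0, 5), (0, 6), (1, 0), (2, 3), (3, 1), (4, 6), (5, 2), (5, 6)}; count = 9.

For each of the 49 pairs (x, y) ∈ F_7², evaluate f(x, y) mod 7. Record the zeros.
  x = 0: [0↦6, 1↦2, 2↦0, 3↦5, 4↦1, 5↦0, 6↦0]  zeros at y ∈ {2, 5, 6}
  x = 1: [0↦0, 1↦4, 2↦5, 3↦1, 4↦4, 5↦5, 6↦2]  zeros at y ∈ {0}
  x = 2: [0↦2, 1↦3, 2↦3, 3↦0, 4↦6, 5↦5, 6↦2]  zeros at y ∈ {3}
  x = 3: [0↦6, 1↦0, 2↦2, 3↦3, 4↦1, 5↦1, 6↦1]  zeros at y ∈ {1}
  x = 4: [0↦6, 1↦3, 2↦3, 3↦4, 4↦4, 5↦1, 6↦0]  zeros at y ∈ {6}
  x = 5: [0↦3, 1↦6, 2↦0, 3↦4, 4↦2, 5↦6, 6↦0]  zeros at y ∈ {2, 6}
  x = 6: [0↦5, 1↦3, 2↦1, 3↦4, 4↦3, 5↦3, 6↦2]  zeros at y ∈ ∅
Collecting zeros: affine points = {(0, 2), (0, 5), (0, 6), (1, 0), (2, 3), (3, 1), (4, 6), (5, 2), (5, 6)}.
Total count |C(F_7)_aff| = 9.


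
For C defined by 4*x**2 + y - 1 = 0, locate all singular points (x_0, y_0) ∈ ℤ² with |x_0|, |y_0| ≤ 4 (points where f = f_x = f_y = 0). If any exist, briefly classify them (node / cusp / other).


No singular points in the scanned grid; C is smooth there.

Compute partial derivatives:
  f_x = 8*x.
  f_y = 1.
f_y = 1 is a nonzero constant, so f_y never vanishes: no point (x, y) can satisfy f = f_x = f_y = 0. In particular no (x, y) ∈ {−4, ..., 4}² is singular; the curve is smooth.


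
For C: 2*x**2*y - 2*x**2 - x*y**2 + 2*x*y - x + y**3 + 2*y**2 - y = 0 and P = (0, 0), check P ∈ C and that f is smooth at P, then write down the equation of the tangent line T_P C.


Tangent line at P: -x - y = 0.

Step 1: f(0, 0) = 0, so P lies on C.
Step 2: partial derivatives
  f_x(x, y) = 4*x*y - 4*x - y**2 + 2*y - 1, f_y(x, y) = 2*x**2 - 2*x*y + 2*x + 3*y**2 + 4*y - 1.
  f_x(P) = -1, f_y(P) = -1 (gradient nonzero, so P is smooth).
Step 3: tangent line at P: -1·(x − 0) + -1·(y − 0) = 0.
Expanding: -x - y = 0.


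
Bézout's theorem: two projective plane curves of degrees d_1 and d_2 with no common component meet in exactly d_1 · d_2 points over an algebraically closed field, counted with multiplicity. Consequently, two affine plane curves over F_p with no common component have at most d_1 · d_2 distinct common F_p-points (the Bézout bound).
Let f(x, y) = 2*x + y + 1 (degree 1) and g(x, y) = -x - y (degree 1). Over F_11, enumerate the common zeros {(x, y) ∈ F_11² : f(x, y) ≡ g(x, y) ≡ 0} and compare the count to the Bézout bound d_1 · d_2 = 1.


Common zeros: {(10, 1)}; count = 1; Bézout bound = 1.

deg(f) = 1, deg(g) = 1, so Bézout bound = 1.
Scan x ∈ F_11. For each x, list the y ∈ F_11 with f(x, y) ≡ 0 and those with g(x, y) ≡ 0 (mod 11); the common zeros in that column are the intersection.
  x = 0: f ≡ 0 at y ∈ {10}; g ≡ 0 at y ∈ {0}; common: ∅.
  x = 1: f ≡ 0 at y ∈ {8}; g ≡ 0 at y ∈ {10}; common: ∅.
  x = 2: f ≡ 0 at y ∈ {6}; g ≡ 0 at y ∈ {9}; common: ∅.
  x = 3: f ≡ 0 at y ∈ {4}; g ≡ 0 at y ∈ {8}; common: ∅.
  x = 4: f ≡ 0 at y ∈ {2}; g ≡ 0 at y ∈ {7}; common: ∅.
  x = 5: f ≡ 0 at y ∈ {0}; g ≡ 0 at y ∈ {6}; common: ∅.
  x = 6: f ≡ 0 at y ∈ {9}; g ≡ 0 at y ∈ {5}; common: ∅.
  x = 7: f ≡ 0 at y ∈ {7}; g ≡ 0 at y ∈ {4}; common: ∅.
  x = 8: f ≡ 0 at y ∈ {5}; g ≡ 0 at y ∈ {3}; common: ∅.
  x = 9: f ≡ 0 at y ∈ {3}; g ≡ 0 at y ∈ {2}; common: ∅.
  x = 10: f ≡ 0 at y ∈ {1}; g ≡ 0 at y ∈ {1}; common: {1}.
Collecting: common zeros = {(10, 1)}, so the count is 1.
Comparison with the Bézout bound: 1 ≤ 1 = deg(f)·deg(g), as expected for curves with no common component (the bound is attained).


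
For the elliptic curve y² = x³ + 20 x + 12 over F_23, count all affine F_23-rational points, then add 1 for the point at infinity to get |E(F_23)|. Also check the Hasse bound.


Affine points = {(0, 9), (0, 14), (4, 8), (4, 15), (6, 7), (6, 16), (7, 9), (7, 14), (9, 1), (9, 22), (10, 4), (10, 19), (12, 5), (12, 18), (13, 10), (13, 13), (14, 0), (16, 9), (16, 14), (19, 11), (19, 12)}; affine count = 21; |E(F_23)| = 22.

Discriminant check: Δ ∝ 4a³ + 27b² = 4·20³ + 27·12² = 4·8000 + 27·144 ≡ 8 (mod 23). Nonzero ⇒ E is nonsingular.
For each x ∈ F_23, compute rhs = x³ + 20·x + 12 mod 23, then count y ∈ F_23 with y² ≡ rhs.
  x = 0: rhs = 12, matching y values: 9, 14 (2 points).
  x = 1: rhs = 10, matching y values: none (0 points).
  x = 2: rhs = 14, matching y values: none (0 points).
  x = 3: rhs = 7, matching y values: none (0 points).
  x = 4: rhs = 18, matching y values: 8, 15 (2 points).
  x = 5: rhs = 7, matching y values: none (0 points).
  x = 6: rhs = 3, matching y values: 7, 16 (2 points).
  x = 7: rhs = 12, matching y values: 9, 14 (2 points).
  x = 8: rhs = 17, matching y values: none (0 points).
  x = 9: rhs = 1, matching y values: 1, 22 (2 points).
  x = 10: rhs = 16, matching y values: 4, 19 (2 points).
  x = 11: rhs = 22, matching y values: none (0 points).
  x = 12: rhs = 2, matching y values: 5, 18 (2 points).
  x = 13: rhs = 8, matching y values: 10, 13 (2 points).
  x = 14: rhs = 0, matching y values: 0 (1 points).
  x = 15: rhs = 7, matching y values: none (0 points).
  x = 16: rhs = 12, matching y values: 9, 14 (2 points).
  x = 17: rhs = 21, matching y values: none (0 points).
  x = 18: rhs = 17, matching y values: none (0 points).
  x = 19: rhs = 6, matching y values: 11, 12 (2 points).
  x = 20: rhs = 17, matching y values: none (0 points).
  x = 21: rhs = 10, matching y values: none (0 points).
  x = 22: rhs = 14, matching y values: none (0 points).
Total affine count: 21.
Full point count |E(F_23)| = 21 + 1 = 22.
Hasse bound: |22 − (23+1)| = |-2| = 2 ≤ 2√23 ≈ 9.5917 ✓.


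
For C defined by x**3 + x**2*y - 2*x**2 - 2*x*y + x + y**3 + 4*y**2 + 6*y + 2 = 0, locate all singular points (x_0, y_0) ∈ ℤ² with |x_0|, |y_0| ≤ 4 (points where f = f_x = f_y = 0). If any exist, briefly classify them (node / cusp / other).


Singular points: {(1, -1)}; classification: cusp.

Compute partial derivatives:
  f_x = 3*x**2 + 2*x*y - 4*x - 2*y + 1.
  f_y = x**2 - 2*x + 3*y**2 + 8*y + 6.
Scan x_0 ∈ {−4, ..., 4}. For each x_0, f_y(x_0, y) is a polynomial in y; find its integer roots y ∈ {−4, ..., 4}, then test f_x and f at those candidates.
  x = -4: f_y(-4, y) = 3*y**2 + 8*y + 30; no integer root y with |y| ≤ 4.
  x = -3: f_y(-3, y) = 3*y**2 + 8*y + 21; no integer root y with |y| ≤ 4.
  x = -2: f_y(-2, y) = 3*y**2 + 8*y + 14; no integer root y with |y| ≤ 4.
  x = -1: f_y(-1, y) = 3*y**2 + 8*y + 9; no integer root y with |y| ≤ 4.
  x = 0: f_y(0, y) = 3*y**2 + 8*y + 6; no integer root y with |y| ≤ 4.
  x = 1: f_y(1, y) = 3*y**2 + 8*y + 5; vanishes at y ∈ {-1}. (1, -1): f_x = 0, f = 0 — SINGULAR.
  x = 2: f_y(2, y) = 3*y**2 + 8*y + 6; no integer root y with |y| ≤ 4.
  x = 3: f_y(3, y) = 3*y**2 + 8*y + 9; no integer root y with |y| ≤ 4.
  x = 4: f_y(4, y) = 3*y**2 + 8*y + 14; no integer root y with |y| ≤ 4.
Only singular point on the grid: (1, -1).
Classify: substitute x = 1 + u, y = -1 + v and expand: f = u**3 + u**2*v + v**3 + v**2.
No constant or linear terms (consistent with a singular point). Quadratic part: v**2. Cubic part: u**3 + u**2*v + v**3.
The quadratic part v**2 is a perfect square, so there is a single (double) tangent line v = 0, i.e. y = -1. Restricting the cubic part to that line (v = 0) leaves u**3 ≠ 0, so f is not divisible by v and the branch is v² ≈ -u**3 to lowest order — this is a cusp.
Classification: cusp.
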